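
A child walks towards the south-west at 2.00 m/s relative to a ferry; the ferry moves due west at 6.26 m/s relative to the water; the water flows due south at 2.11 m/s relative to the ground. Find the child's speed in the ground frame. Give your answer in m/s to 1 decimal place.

In east/north components (m/s): child relative to ferry = (-1.414, -1.414); ferry relative to water = (-6.260, 0.000); water relative to ground = (0.000, -2.110).
Sum = (-7.674, -3.524) m/s.
Speed = |(-7.674, -3.524)| = 8.445 m/s.

8.4 m/s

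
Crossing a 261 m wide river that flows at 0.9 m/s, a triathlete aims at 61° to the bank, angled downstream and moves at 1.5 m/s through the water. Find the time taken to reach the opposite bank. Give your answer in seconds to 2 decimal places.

198.94 s

The component of the triathlete's velocity perpendicular to the bank is 1.5 × sin 61° = 1.312 m/s.
Only the cross-stream component determines the crossing time; the current contributes nothing perpendicular to the bank.
Time = 261 / 1.312 = 198.944 s.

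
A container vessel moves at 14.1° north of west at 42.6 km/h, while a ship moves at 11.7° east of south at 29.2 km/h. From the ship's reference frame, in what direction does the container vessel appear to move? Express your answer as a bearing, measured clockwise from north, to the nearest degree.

310°

Taking east as x and north as y: container vessel velocity = (-41.317, 10.378) km/h; ship velocity = (5.921, -28.593) km/h.
Velocity of container vessel relative to ship = (-41.317, 10.378) − (5.921, -28.593) = (-47.238, 38.971) km/h.
Bearing = atan2(-47.24, 38.97) = 309.52° clockwise from north.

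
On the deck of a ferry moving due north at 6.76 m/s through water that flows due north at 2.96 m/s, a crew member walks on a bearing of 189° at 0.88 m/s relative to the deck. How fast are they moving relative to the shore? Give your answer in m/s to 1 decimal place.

8.9 m/s

In east/north components (m/s): crew member relative to ferry = (-0.138, -0.869); ferry relative to water = (0.000, 6.760); water relative to ground = (0.000, 2.960).
Sum = (-0.138, 8.851) m/s.
Speed = |(-0.138, 8.851)| = 8.852 m/s.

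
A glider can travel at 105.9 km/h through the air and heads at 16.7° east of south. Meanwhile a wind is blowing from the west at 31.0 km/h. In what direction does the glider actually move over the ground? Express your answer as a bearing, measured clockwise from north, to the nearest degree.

Taking east as x and north as y: velocity relative to the air = (30.431, -101.433) km/h; the air relative to ground = (31.000, 0.000) km/h.
Velocity relative to ground = (30.431, -101.433) + (31.000, 0.000) = (61.431, -101.433) km/h.
Bearing = atan2(61.43, -101.43) = 148.80° clockwise from north.

149°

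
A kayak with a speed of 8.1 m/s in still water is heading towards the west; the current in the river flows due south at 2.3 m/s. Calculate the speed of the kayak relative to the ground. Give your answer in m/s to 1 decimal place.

8.4 m/s

Taking east as x and north as y: velocity relative to the water = (-8.100, 0.000) m/s; the water relative to ground = (0.000, -2.300) m/s.
Velocity relative to ground = (-8.100, 0.000) + (0.000, -2.300) = (-8.100, -2.300) m/s.
Speed = |(-8.100, -2.300)| = 8.420 m/s.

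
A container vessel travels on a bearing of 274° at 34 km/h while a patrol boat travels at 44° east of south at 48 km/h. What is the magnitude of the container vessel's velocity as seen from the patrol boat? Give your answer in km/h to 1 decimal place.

Taking east as x and north as y: container vessel velocity = (-33.917, 2.372) km/h; patrol boat velocity = (33.344, -34.528) km/h.
Velocity of container vessel relative to patrol boat = (-33.917, 2.372) − (33.344, -34.528) = (-67.261, 36.900) km/h.
Magnitude = |(-67.261, 36.900)| = 76.718 km/h.

76.7 km/h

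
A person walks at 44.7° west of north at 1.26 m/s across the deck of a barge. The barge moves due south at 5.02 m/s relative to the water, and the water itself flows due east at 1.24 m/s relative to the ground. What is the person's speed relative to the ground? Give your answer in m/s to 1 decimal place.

In east/north components (m/s): person relative to barge = (-0.886, 0.896); barge relative to water = (0.000, -5.020); water relative to ground = (1.240, 0.000).
Sum = (0.354, -4.124) m/s.
Speed = |(0.354, -4.124)| = 4.140 m/s.

4.1 m/s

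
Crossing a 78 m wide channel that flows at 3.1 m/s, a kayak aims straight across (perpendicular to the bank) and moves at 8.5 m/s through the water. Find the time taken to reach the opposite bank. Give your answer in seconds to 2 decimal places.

The component of the kayak's velocity perpendicular to the bank is 8.5 m/s.
Only the cross-stream component determines the crossing time; the current contributes nothing perpendicular to the bank.
Time = 78 / 8.500 = 9.176 s.

9.18 s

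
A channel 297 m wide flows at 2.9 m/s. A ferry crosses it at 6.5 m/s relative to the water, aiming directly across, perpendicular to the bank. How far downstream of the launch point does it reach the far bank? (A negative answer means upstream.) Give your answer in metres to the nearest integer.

133 m

Perpendicular speed = 6.500 m/s; crossing time = 297 / 6.500 = 45.692 s.
Net downstream speed = 2.900 m/s.
Drift = 2.900 × 45.692 = 132.508 m (downstream).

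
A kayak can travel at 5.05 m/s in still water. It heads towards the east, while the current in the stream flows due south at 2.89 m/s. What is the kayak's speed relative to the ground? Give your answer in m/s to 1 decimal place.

5.8 m/s

Taking east as x and north as y: velocity relative to the water = (5.050, 0.000) m/s; the water relative to ground = (0.000, -2.890) m/s.
Velocity relative to ground = (5.050, 0.000) + (0.000, -2.890) = (5.050, -2.890) m/s.
Speed = |(5.050, -2.890)| = 5.818 m/s.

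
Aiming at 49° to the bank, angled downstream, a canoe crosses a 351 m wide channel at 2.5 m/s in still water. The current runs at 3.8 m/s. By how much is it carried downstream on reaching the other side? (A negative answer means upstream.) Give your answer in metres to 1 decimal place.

Perpendicular speed = 1.887 m/s; crossing time = 351 / 1.887 = 186.032 s.
Net downstream speed = 5.440 m/s.
Drift = 5.440 × 186.032 = 1012.041 m (downstream).

1012.0 m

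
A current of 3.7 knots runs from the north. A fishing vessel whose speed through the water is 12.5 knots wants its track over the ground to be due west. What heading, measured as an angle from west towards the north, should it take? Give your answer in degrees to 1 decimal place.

The current pushes perpendicular to the desired track; the heading must have a component into the current equal to 3.7 knots: 12.5 sin θ = 3.7.
sin θ = 0.2960, so θ = 17.218°.

17.2°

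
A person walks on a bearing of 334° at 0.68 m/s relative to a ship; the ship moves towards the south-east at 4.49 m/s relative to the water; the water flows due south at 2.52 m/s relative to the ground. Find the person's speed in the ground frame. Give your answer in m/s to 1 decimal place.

In east/north components (m/s): person relative to ship = (-0.298, 0.611); ship relative to water = (3.175, -3.175); water relative to ground = (0.000, -2.520).
Sum = (2.877, -5.084) m/s.
Speed = |(2.877, -5.084)| = 5.841 m/s.

5.8 m/s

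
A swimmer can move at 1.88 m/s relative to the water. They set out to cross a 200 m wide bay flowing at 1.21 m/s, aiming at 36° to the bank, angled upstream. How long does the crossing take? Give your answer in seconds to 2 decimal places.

The component of the swimmer's velocity perpendicular to the bank is 1.88 × sin 36° = 1.105 m/s.
The flow acts along the bank and has no component across it.
Time = 200 / 1.105 = 180.990 s.

180.99 s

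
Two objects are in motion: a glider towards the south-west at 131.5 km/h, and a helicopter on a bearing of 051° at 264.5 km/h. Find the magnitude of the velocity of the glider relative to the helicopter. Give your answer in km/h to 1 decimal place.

Taking east as x and north as y: glider velocity = (-92.985, -92.985) km/h; helicopter velocity = (205.555, 166.455) km/h.
Velocity of glider relative to helicopter = (-92.985, -92.985) − (205.555, 166.455) = (-298.540, -259.440) km/h.
Magnitude = |(-298.540, -259.440)| = 395.519 km/h.

395.5 km/h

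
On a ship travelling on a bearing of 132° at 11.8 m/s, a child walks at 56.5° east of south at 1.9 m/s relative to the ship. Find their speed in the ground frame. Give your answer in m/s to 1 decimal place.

13.7 m/s

Taking east as x and north as y: ship velocity = (8.769, -7.896) m/s; child velocity relative to ship = (1.584, -1.049) m/s.
Velocity relative to ground = (8.769, -7.896) + (1.584, -1.049) = (10.353, -8.944) m/s.
Speed = |(10.353, -8.944)| = 13.682 m/s.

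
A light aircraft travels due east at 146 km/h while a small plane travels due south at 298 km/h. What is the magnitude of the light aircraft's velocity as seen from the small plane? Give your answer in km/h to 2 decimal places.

Taking east as x and north as y: light aircraft velocity = (146.000, 0.000) km/h; small plane velocity = (0.000, -298.000) km/h.
Velocity of light aircraft relative to small plane = (146.000, 0.000) − (0.000, -298.000) = (146.000, 298.000) km/h.
Magnitude = |(146.000, 298.000)| = 331.843 km/h.

331.84 km/h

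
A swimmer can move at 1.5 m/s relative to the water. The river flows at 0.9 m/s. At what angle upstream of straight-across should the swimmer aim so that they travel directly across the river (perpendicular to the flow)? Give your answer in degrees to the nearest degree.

37°

To cancel the current, the upstream component of the swimmer's velocity must equal the flow: 1.5 sin θ = 0.9.
sin θ = 0.9 / 1.5 = 0.6000.
θ = arcsin(0.6000) = 36.870°.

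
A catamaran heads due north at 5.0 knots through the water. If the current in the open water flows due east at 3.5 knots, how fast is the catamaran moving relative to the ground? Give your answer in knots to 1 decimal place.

6.1 knots

Taking east as x and north as y: velocity relative to the water = (0.000, 5.000) knots; the water relative to ground = (3.500, 0.000) knots.
Velocity relative to ground = (0.000, 5.000) + (3.500, 0.000) = (3.500, 5.000) knots.
Speed = |(3.500, 5.000)| = 6.103 knots.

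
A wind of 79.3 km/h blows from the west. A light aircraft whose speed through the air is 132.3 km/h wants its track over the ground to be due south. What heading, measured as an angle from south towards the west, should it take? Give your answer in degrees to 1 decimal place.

36.8°

The wind pushes perpendicular to the desired track; the heading must have a component into the wind equal to 79.3 km/h: 132.3 sin θ = 79.3.
sin θ = 0.5994, so θ = 36.827°.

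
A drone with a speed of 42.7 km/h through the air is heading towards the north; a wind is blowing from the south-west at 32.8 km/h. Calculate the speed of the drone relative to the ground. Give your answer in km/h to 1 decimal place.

69.9 km/h

Taking east as x and north as y: velocity relative to the air = (0.000, 42.700) km/h; the air relative to ground = (23.193, 23.193) km/h.
Velocity relative to ground = (0.000, 42.700) + (23.193, 23.193) = (23.193, 65.893) km/h.
Speed = |(23.193, 65.893)| = 69.856 km/h.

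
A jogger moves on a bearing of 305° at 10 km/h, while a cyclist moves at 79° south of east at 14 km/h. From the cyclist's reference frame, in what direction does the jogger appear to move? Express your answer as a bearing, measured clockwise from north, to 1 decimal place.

Taking east as x and north as y: jogger velocity = (-8.192, 5.736) km/h; cyclist velocity = (2.671, -13.743) km/h.
Velocity of jogger relative to cyclist = (-8.192, 5.736) − (2.671, -13.743) = (-10.863, 19.479) km/h.
Bearing = atan2(-10.86, 19.48) = 330.85° clockwise from north.

330.9°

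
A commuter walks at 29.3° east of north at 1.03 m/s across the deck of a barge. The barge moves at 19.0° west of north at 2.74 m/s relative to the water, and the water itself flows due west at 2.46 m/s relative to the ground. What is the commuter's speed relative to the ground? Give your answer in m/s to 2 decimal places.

4.50 m/s

In east/north components (m/s): commuter relative to barge = (0.504, 0.898); barge relative to water = (-0.892, 2.591); water relative to ground = (-2.460, 0.000).
Sum = (-2.848, 3.489) m/s.
Speed = |(-2.848, 3.489)| = 4.504 m/s.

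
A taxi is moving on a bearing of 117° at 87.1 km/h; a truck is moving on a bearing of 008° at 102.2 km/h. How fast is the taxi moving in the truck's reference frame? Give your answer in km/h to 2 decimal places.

154.36 km/h

Taking east as x and north as y: taxi velocity = (77.607, -39.543) km/h; truck velocity = (14.223, 101.205) km/h.
Velocity of taxi relative to truck = (77.607, -39.543) − (14.223, 101.205) = (63.383, -140.748) km/h.
Magnitude = |(63.383, -140.748)| = 154.361 km/h.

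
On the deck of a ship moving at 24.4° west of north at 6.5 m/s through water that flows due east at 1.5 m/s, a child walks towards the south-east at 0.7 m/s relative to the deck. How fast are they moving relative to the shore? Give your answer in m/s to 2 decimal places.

In east/north components (m/s): child relative to ship = (0.495, -0.495); ship relative to water = (-2.685, 5.919); water relative to ground = (1.500, 0.000).
Sum = (-0.690, 5.424) m/s.
Speed = |(-0.690, 5.424)| = 5.468 m/s.

5.47 m/s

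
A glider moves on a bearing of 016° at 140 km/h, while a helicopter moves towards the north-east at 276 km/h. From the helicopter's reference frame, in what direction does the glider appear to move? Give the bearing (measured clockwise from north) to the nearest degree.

Taking east as x and north as y: glider velocity = (38.589, 134.577) km/h; helicopter velocity = (195.161, 195.161) km/h.
Velocity of glider relative to helicopter = (38.589, 134.577) − (195.161, 195.161) = (-156.572, -60.585) km/h.
Bearing = atan2(-156.57, -60.58) = 248.85° clockwise from north.

249°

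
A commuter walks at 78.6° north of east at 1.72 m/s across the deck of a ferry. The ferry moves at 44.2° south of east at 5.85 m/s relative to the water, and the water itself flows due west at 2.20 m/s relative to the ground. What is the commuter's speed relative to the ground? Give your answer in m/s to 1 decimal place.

3.3 m/s

In east/north components (m/s): commuter relative to ferry = (0.340, 1.686); ferry relative to water = (4.194, -4.078); water relative to ground = (-2.200, 0.000).
Sum = (2.334, -2.392) m/s.
Speed = |(2.334, -2.392)| = 3.342 m/s.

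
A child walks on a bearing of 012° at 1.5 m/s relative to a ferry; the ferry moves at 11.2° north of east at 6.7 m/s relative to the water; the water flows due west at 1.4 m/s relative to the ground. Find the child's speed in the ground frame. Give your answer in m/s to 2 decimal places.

6.14 m/s

In east/north components (m/s): child relative to ferry = (0.312, 1.467); ferry relative to water = (6.572, 1.301); water relative to ground = (-1.400, 0.000).
Sum = (5.484, 2.769) m/s.
Speed = |(5.484, 2.769)| = 6.143 m/s.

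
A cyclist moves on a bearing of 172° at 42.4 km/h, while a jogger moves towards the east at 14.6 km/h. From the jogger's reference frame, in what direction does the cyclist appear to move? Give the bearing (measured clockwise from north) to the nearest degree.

192°

Taking east as x and north as y: cyclist velocity = (5.901, -41.987) km/h; jogger velocity = (14.600, 0.000) km/h.
Velocity of cyclist relative to jogger = (5.901, -41.987) − (14.600, 0.000) = (-8.699, -41.987) km/h.
Bearing = atan2(-8.70, -41.99) = 191.71° clockwise from north.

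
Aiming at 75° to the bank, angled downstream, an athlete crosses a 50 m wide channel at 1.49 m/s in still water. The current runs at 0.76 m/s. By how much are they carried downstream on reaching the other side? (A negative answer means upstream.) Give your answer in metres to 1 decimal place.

39.8 m

Perpendicular speed = 1.439 m/s; crossing time = 50 / 1.439 = 34.741 s.
Net downstream speed = 1.146 m/s.
Drift = 1.146 × 34.741 = 39.800 m (downstream).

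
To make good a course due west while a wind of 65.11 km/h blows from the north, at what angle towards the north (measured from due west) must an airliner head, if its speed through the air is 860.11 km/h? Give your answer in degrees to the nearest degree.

4°

The wind pushes perpendicular to the desired track; the heading must have a component into the wind equal to 65.11 km/h: 860.11 sin θ = 65.11.
sin θ = 0.0757, so θ = 4.341°.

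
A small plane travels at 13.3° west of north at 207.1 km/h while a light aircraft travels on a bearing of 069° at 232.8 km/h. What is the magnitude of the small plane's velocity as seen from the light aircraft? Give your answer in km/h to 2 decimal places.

Taking east as x and north as y: small plane velocity = (-47.643, 201.545) km/h; light aircraft velocity = (217.338, 83.428) km/h.
Velocity of small plane relative to light aircraft = (-47.643, 201.545) − (217.338, 83.428) = (-264.981, 118.117) km/h.
Magnitude = |(-264.981, 118.117)| = 290.115 km/h.

290.11 km/h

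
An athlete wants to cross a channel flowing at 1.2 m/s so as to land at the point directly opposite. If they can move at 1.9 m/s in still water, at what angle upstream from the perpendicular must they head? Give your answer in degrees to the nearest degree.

To cancel the current, the upstream component of the athlete's velocity must equal the flow: 1.9 sin θ = 1.2.
sin θ = 1.2 / 1.9 = 0.6316.
θ = arcsin(0.6316) = 39.167°.

39°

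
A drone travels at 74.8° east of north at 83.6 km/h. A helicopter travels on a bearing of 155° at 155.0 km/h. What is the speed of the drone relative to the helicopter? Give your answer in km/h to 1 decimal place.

163.1 km/h

Taking east as x and north as y: drone velocity = (80.675, 21.919) km/h; helicopter velocity = (65.506, -140.478) km/h.
Velocity of drone relative to helicopter = (80.675, 21.919) − (65.506, -140.478) = (15.170, 162.397) km/h.
Magnitude = |(15.170, 162.397)| = 163.104 km/h.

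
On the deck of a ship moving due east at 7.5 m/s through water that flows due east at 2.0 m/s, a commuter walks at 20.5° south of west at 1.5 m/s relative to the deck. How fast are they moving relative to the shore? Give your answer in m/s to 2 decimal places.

In east/north components (m/s): commuter relative to ship = (-1.405, -0.525); ship relative to water = (7.500, 0.000); water relative to ground = (2.000, 0.000).
Sum = (8.095, -0.525) m/s.
Speed = |(8.095, -0.525)| = 8.112 m/s.

8.11 m/s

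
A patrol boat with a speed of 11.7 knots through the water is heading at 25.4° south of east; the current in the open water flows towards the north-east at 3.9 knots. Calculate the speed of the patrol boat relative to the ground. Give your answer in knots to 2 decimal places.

13.52 knots

Taking east as x and north as y: velocity relative to the water = (10.569, -5.019) knots; the water relative to ground = (2.758, 2.758) knots.
Velocity relative to ground = (10.569, -5.019) + (2.758, 2.758) = (13.327, -2.261) knots.
Speed = |(13.327, -2.261)| = 13.517 knots.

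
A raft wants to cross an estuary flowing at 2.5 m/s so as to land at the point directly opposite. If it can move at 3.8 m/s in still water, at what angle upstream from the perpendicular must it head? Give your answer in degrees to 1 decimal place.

41.1°

To cancel the current, the upstream component of the raft's velocity must equal the flow: 3.8 sin θ = 2.5.
sin θ = 2.5 / 3.8 = 0.6579.
θ = arcsin(0.6579) = 41.140°.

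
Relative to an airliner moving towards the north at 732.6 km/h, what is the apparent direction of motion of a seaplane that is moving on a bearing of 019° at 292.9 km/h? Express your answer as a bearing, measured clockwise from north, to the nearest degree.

Taking east as x and north as y: seaplane velocity = (95.359, 276.942) km/h; airliner velocity = (0.000, 732.600) km/h.
Velocity of seaplane relative to airliner = (95.359, 276.942) − (0.000, 732.600) = (95.359, -455.658) km/h.
Bearing = atan2(95.36, -455.66) = 168.18° clockwise from north.

168°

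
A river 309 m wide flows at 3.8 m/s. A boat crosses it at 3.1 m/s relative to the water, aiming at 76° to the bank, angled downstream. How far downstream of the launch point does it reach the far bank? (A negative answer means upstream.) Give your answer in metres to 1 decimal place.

Perpendicular speed = 3.008 m/s; crossing time = 309 / 3.008 = 102.729 s.
Net downstream speed = 4.550 m/s.
Drift = 4.550 × 102.729 = 467.412 m (downstream).

467.4 m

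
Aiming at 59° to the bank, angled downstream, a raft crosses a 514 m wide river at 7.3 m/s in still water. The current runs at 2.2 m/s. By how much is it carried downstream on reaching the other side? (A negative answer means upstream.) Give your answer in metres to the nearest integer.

490 m

Perpendicular speed = 6.257 m/s; crossing time = 514 / 6.257 = 82.144 s.
Net downstream speed = 5.960 m/s.
Drift = 5.960 × 82.144 = 489.559 m (downstream).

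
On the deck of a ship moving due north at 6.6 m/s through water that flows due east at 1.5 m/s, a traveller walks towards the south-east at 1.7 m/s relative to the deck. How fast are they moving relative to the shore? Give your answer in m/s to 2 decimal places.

In east/north components (m/s): traveller relative to ship = (1.202, -1.202); ship relative to water = (0.000, 6.600); water relative to ground = (1.500, 0.000).
Sum = (2.702, 5.398) m/s.
Speed = |(2.702, 5.398)| = 6.036 m/s.

6.04 m/s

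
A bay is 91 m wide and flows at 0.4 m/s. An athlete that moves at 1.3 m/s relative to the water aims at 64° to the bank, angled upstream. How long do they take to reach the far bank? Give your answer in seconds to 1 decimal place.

77.9 s

The component of the athlete's velocity perpendicular to the bank is 1.3 × sin 64° = 1.168 m/s.
Only the cross-stream component determines the crossing time; the current contributes nothing perpendicular to the bank.
Time = 91 / 1.168 = 77.882 s.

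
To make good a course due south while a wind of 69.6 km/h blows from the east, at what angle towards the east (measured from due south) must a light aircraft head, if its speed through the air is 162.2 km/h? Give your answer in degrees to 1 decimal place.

The wind pushes perpendicular to the desired track; the heading must have a component into the wind equal to 69.6 km/h: 162.2 sin θ = 69.6.
sin θ = 0.4291, so θ = 25.410°.

25.4°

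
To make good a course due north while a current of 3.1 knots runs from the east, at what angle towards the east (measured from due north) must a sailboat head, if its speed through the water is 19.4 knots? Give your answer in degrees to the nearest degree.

The current pushes perpendicular to the desired track; the heading must have a component into the current equal to 3.1 knots: 19.4 sin θ = 3.1.
sin θ = 0.1598, so θ = 9.195°.

9°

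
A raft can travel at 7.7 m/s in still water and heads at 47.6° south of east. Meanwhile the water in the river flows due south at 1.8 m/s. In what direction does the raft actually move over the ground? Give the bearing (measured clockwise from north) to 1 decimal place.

Taking east as x and north as y: velocity relative to the water = (5.192, -5.686) m/s; the water relative to ground = (0.000, -1.800) m/s.
Velocity relative to ground = (5.192, -5.686) + (0.000, -1.800) = (5.192, -7.486) m/s.
Bearing = atan2(5.19, -7.49) = 145.26° clockwise from north.

145.3°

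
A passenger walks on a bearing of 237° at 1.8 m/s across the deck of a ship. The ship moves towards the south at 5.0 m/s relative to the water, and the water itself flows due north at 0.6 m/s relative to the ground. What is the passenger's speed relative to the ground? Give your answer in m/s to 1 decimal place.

In east/north components (m/s): passenger relative to ship = (-1.510, -0.980); ship relative to water = (0.000, -5.000); water relative to ground = (0.000, 0.600).
Sum = (-1.510, -5.380) m/s.
Speed = |(-1.510, -5.380)| = 5.588 m/s.

5.6 m/s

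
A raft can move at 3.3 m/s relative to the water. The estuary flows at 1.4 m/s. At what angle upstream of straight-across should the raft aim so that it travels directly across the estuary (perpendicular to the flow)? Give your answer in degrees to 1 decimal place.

25.1°

To cancel the current, the upstream component of the raft's velocity must equal the flow: 3.3 sin θ = 1.4.
sin θ = 1.4 / 3.3 = 0.4242.
θ = arcsin(0.4242) = 25.103°.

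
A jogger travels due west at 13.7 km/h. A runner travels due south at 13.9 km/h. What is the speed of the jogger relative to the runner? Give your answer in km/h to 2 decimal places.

19.52 km/h

Taking east as x and north as y: jogger velocity = (-13.700, 0.000) km/h; runner velocity = (0.000, -13.900) km/h.
Velocity of jogger relative to runner = (-13.700, 0.000) − (0.000, -13.900) = (-13.700, 13.900) km/h.
Magnitude = |(-13.700, 13.900)| = 19.517 km/h.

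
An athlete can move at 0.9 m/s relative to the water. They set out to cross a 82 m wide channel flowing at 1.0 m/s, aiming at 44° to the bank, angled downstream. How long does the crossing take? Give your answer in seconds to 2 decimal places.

131.16 s

The component of the athlete's velocity perpendicular to the bank is 0.9 × sin 44° = 0.625 m/s.
The flow acts along the bank and has no component across it.
Time = 82 / 0.625 = 131.160 s.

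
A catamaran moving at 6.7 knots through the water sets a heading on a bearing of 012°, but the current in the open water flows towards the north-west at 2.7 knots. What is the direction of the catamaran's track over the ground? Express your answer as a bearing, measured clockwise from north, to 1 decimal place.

Taking east as x and north as y: velocity relative to the water = (1.393, 6.554) knots; the water relative to ground = (-1.909, 1.909) knots.
Velocity relative to ground = (1.393, 6.554) + (-1.909, 1.909) = (-0.516, 8.463) knots.
Bearing = atan2(-0.52, 8.46) = 356.51° clockwise from north.

356.5°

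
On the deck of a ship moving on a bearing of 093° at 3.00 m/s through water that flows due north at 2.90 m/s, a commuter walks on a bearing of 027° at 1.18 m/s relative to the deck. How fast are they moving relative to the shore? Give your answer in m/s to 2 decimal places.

5.18 m/s

In east/north components (m/s): commuter relative to ship = (0.536, 1.051); ship relative to water = (2.996, -0.157); water relative to ground = (0.000, 2.900).
Sum = (3.532, 3.794) m/s.
Speed = |(3.532, 3.794)| = 5.184 m/s.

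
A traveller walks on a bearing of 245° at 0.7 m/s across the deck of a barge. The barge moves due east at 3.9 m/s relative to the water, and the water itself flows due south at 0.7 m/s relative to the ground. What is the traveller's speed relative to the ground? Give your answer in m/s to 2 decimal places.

In east/north components (m/s): traveller relative to barge = (-0.634, -0.296); barge relative to water = (3.900, 0.000); water relative to ground = (0.000, -0.700).
Sum = (3.266, -0.996) m/s.
Speed = |(3.266, -0.996)| = 3.414 m/s.

3.41 m/s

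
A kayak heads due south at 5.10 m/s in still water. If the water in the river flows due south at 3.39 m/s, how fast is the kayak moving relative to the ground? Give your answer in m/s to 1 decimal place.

Taking east as x and north as y: velocity relative to the water = (0.000, -5.100) m/s; the water relative to ground = (0.000, -3.390) m/s.
Velocity relative to ground = (0.000, -5.100) + (0.000, -3.390) = (0.000, -8.490) m/s.
Speed = |(0.000, -8.490)| = 8.490 m/s.

8.5 m/s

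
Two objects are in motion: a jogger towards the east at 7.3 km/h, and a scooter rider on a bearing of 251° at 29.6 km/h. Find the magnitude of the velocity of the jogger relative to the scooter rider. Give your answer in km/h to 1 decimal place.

Taking east as x and north as y: jogger velocity = (7.300, 0.000) km/h; scooter rider velocity = (-27.987, -9.637) km/h.
Velocity of jogger relative to scooter rider = (7.300, 0.000) − (-27.987, -9.637) = (35.287, 9.637) km/h.
Magnitude = |(35.287, 9.637)| = 36.580 km/h.

36.6 km/h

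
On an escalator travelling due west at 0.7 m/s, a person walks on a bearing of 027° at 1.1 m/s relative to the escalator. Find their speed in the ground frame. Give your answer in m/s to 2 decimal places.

1.00 m/s

Taking east as x and north as y: escalator velocity = (-0.700, 0.000) m/s; person velocity relative to escalator = (0.499, 0.980) m/s.
Velocity relative to ground = (-0.700, 0.000) + (0.499, 0.980) = (-0.201, 0.980) m/s.
Speed = |(-0.201, 0.980)| = 1.000 m/s.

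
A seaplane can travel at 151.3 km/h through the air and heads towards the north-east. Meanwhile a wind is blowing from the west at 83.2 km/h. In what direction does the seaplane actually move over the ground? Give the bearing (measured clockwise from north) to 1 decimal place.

Taking east as x and north as y: velocity relative to the air = (106.985, 106.985) km/h; the air relative to ground = (83.200, 0.000) km/h.
Velocity relative to ground = (106.985, 106.985) + (83.200, 0.000) = (190.185, 106.985) km/h.
Bearing = atan2(190.19, 106.99) = 60.64° clockwise from north.

060.6°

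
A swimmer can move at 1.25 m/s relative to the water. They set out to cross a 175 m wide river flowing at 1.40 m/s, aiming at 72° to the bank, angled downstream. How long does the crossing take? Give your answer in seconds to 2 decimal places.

147.20 s

The component of the swimmer's velocity perpendicular to the bank is 1.25 × sin 72° = 1.189 m/s.
The current is parallel to the bank, so it does not affect the crossing time.
Time = 175 / 1.189 = 147.205 s.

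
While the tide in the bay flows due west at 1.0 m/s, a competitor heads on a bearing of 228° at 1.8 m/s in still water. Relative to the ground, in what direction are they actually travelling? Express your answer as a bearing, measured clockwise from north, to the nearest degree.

243°

Taking east as x and north as y: velocity relative to the water = (-1.338, -1.204) m/s; the water relative to ground = (-1.000, 0.000) m/s.
Velocity relative to ground = (-1.338, -1.204) + (-1.000, 0.000) = (-2.338, -1.204) m/s.
Bearing = atan2(-2.34, -1.20) = 242.74° clockwise from north.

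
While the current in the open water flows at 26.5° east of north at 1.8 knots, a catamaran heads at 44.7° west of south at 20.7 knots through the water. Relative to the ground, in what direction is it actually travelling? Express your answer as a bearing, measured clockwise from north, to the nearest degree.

226°

Taking east as x and north as y: velocity relative to the water = (-14.560, -14.714) knots; the water relative to ground = (0.803, 1.611) knots.
Velocity relative to ground = (-14.560, -14.714) + (0.803, 1.611) = (-13.757, -13.103) knots.
Bearing = atan2(-13.76, -13.10) = 226.40° clockwise from north.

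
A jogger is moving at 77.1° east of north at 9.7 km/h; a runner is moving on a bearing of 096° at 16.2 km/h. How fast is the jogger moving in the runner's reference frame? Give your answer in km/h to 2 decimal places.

7.69 km/h

Taking east as x and north as y: jogger velocity = (9.455, 2.166) km/h; runner velocity = (16.111, -1.693) km/h.
Velocity of jogger relative to runner = (9.455, 2.166) − (16.111, -1.693) = (-6.656, 3.859) km/h.
Magnitude = |(-6.656, 3.859)| = 7.694 km/h.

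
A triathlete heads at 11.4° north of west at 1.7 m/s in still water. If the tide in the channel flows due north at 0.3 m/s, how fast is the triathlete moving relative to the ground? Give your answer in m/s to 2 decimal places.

1.78 m/s

Taking east as x and north as y: velocity relative to the water = (-1.666, 0.336) m/s; the water relative to ground = (0.000, 0.300) m/s.
Velocity relative to ground = (-1.666, 0.336) + (0.000, 0.300) = (-1.666, 0.636) m/s.
Speed = |(-1.666, 0.636)| = 1.784 m/s.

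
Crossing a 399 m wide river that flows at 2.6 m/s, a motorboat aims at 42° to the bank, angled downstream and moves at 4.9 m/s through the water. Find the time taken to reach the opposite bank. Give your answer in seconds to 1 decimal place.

The component of the motorboat's velocity perpendicular to the bank is 4.9 × sin 42° = 3.279 m/s.
The current is parallel to the bank, so it does not affect the crossing time.
Time = 399 / 3.279 = 121.693 s.

121.7 s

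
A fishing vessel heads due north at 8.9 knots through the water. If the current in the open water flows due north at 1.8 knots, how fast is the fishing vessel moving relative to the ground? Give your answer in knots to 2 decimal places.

Taking east as x and north as y: velocity relative to the water = (0.000, 8.900) knots; the water relative to ground = (0.000, 1.800) knots.
Velocity relative to ground = (0.000, 8.900) + (0.000, 1.800) = (0.000, 10.700) knots.
Speed = |(0.000, 10.700)| = 10.700 knots.

10.70 knots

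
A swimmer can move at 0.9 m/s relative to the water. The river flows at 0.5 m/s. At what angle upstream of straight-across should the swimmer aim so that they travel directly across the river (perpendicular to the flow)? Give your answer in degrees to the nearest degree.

34°

To cancel the current, the upstream component of the swimmer's velocity must equal the flow: 0.9 sin θ = 0.5.
sin θ = 0.5 / 0.9 = 0.5556.
θ = arcsin(0.5556) = 33.749°.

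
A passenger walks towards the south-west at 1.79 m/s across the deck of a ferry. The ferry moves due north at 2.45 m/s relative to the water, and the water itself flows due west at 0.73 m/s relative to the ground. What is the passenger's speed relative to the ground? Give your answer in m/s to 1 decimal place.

2.3 m/s

In east/north components (m/s): passenger relative to ferry = (-1.266, -1.266); ferry relative to water = (0.000, 2.450); water relative to ground = (-0.730, 0.000).
Sum = (-1.996, 1.184) m/s.
Speed = |(-1.996, 1.184)| = 2.321 m/s.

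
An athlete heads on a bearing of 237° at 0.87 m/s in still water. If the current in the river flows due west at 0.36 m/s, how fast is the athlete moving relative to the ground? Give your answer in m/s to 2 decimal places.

1.19 m/s

Taking east as x and north as y: velocity relative to the water = (-0.730, -0.474) m/s; the water relative to ground = (-0.360, 0.000) m/s.
Velocity relative to ground = (-0.730, -0.474) + (-0.360, 0.000) = (-1.090, -0.474) m/s.
Speed = |(-1.090, -0.474)| = 1.188 m/s.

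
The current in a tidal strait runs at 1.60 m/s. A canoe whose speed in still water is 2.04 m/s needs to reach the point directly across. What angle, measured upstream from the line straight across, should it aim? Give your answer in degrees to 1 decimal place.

To cancel the current, the upstream component of the canoe's velocity must equal the flow: 2.04 sin θ = 1.60.
sin θ = 1.60 / 2.04 = 0.7843.
θ = arcsin(0.7843) = 51.657°.

51.7°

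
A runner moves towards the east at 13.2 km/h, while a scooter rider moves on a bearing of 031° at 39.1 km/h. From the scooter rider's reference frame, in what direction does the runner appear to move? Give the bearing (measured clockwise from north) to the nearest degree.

Taking east as x and north as y: runner velocity = (13.200, 0.000) km/h; scooter rider velocity = (20.138, 33.515) km/h.
Velocity of runner relative to scooter rider = (13.200, 0.000) − (20.138, 33.515) = (-6.938, -33.515) km/h.
Bearing = atan2(-6.94, -33.52) = 191.70° clockwise from north.

192°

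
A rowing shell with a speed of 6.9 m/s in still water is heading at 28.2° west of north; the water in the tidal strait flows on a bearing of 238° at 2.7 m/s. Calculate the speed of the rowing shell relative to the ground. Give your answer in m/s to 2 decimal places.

7.24 m/s

Taking east as x and north as y: velocity relative to the water = (-3.261, 6.081) m/s; the water relative to ground = (-2.290, -1.431) m/s.
Velocity relative to ground = (-3.261, 6.081) + (-2.290, -1.431) = (-5.550, 4.650) m/s.
Speed = |(-5.550, 4.650)| = 7.241 m/s.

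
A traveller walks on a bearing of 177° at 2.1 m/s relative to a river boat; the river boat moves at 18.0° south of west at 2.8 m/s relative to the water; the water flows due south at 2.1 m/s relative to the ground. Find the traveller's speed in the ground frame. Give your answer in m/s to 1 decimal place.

In east/north components (m/s): traveller relative to river boat = (0.110, -2.097); river boat relative to water = (-2.663, -0.865); water relative to ground = (0.000, -2.100).
Sum = (-2.553, -5.062) m/s.
Speed = |(-2.553, -5.062)| = 5.670 m/s.

5.7 m/s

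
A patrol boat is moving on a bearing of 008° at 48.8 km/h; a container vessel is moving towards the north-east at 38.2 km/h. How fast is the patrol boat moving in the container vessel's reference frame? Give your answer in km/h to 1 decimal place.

Taking east as x and north as y: patrol boat velocity = (6.792, 48.325) km/h; container vessel velocity = (27.011, 27.011) km/h.
Velocity of patrol boat relative to container vessel = (6.792, 48.325) − (27.011, 27.011) = (-20.220, 21.314) km/h.
Magnitude = |(-20.220, 21.314)| = 29.379 km/h.

29.4 km/h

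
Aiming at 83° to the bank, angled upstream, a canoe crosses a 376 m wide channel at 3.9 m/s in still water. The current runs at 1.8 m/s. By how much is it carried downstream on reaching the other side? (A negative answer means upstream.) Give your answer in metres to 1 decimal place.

128.7 m

Perpendicular speed = 3.871 m/s; crossing time = 376 / 3.871 = 97.134 s.
Net downstream speed = 1.325 m/s.
Drift = 1.325 × 97.134 = 128.675 m (downstream).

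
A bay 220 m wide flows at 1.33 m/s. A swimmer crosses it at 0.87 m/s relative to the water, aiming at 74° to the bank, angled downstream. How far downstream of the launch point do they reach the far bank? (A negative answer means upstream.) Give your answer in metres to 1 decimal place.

413.0 m

Perpendicular speed = 0.836 m/s; crossing time = 220 / 0.836 = 263.064 s.
Net downstream speed = 1.570 m/s.
Drift = 1.570 × 263.064 = 412.959 m (downstream).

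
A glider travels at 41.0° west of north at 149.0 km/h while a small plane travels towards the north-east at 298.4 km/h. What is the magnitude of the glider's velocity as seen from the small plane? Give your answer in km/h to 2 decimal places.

324.10 km/h

Taking east as x and north as y: glider velocity = (-97.753, 112.452) km/h; small plane velocity = (211.001, 211.001) km/h.
Velocity of glider relative to small plane = (-97.753, 112.452) − (211.001, 211.001) = (-308.753, -98.549) km/h.
Magnitude = |(-308.753, -98.549)| = 324.100 km/h.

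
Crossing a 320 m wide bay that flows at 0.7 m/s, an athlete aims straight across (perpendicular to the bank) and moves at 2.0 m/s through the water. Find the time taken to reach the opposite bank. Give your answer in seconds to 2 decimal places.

The component of the athlete's velocity perpendicular to the bank is 2.0 m/s.
The current is parallel to the bank, so it does not affect the crossing time.
Time = 320 / 2.000 = 160.000 s.

160.00 s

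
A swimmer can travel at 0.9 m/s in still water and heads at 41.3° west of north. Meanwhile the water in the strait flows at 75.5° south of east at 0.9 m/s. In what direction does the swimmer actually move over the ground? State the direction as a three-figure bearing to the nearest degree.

Taking east as x and north as y: velocity relative to the water = (-0.594, 0.676) m/s; the water relative to ground = (0.225, -0.871) m/s.
Velocity relative to ground = (-0.594, 0.676) + (0.225, -0.871) = (-0.369, -0.195) m/s.
Bearing = atan2(-0.37, -0.20) = 242.10° clockwise from north.

242°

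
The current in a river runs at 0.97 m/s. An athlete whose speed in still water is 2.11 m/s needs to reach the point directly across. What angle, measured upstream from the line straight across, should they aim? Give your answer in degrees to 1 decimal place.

To cancel the current, the upstream component of the athlete's velocity must equal the flow: 2.11 sin θ = 0.97.
sin θ = 0.97 / 2.11 = 0.4597.
θ = arcsin(0.4597) = 27.369°.

27.4°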